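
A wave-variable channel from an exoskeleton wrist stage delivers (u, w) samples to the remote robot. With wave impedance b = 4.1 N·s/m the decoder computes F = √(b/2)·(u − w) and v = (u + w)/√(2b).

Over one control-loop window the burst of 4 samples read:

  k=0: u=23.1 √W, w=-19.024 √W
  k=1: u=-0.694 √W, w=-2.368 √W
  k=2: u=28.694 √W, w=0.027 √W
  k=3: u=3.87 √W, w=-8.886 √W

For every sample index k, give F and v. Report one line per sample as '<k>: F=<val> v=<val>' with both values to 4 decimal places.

k=0: u−w=42.1240, u+w=4.0760; √(b/2)=1.4318, √(2b)=2.8636; F=1.4318×42.124=60.3124, v=4.0760/2.8636=1.4234
k=1: u−w=1.6740, u+w=-3.0620; √(b/2)=1.4318, √(2b)=2.8636; F=1.4318×1.674=2.3968, v=-3.0620/2.8636=-1.0693
k=2: u−w=28.6670, u+w=28.7210; √(b/2)=1.4318, √(2b)=2.8636; F=1.4318×28.667=41.0449, v=28.7210/2.8636=10.0298
k=3: u−w=12.7560, u+w=-5.0160; √(b/2)=1.4318, √(2b)=2.8636; F=1.4318×12.756=18.2638, v=-5.0160/2.8636=-1.7517

0: F=60.3124 v=1.4234
1: F=2.3968 v=-1.0693
2: F=41.0449 v=10.0298
3: F=18.2638 v=-1.7517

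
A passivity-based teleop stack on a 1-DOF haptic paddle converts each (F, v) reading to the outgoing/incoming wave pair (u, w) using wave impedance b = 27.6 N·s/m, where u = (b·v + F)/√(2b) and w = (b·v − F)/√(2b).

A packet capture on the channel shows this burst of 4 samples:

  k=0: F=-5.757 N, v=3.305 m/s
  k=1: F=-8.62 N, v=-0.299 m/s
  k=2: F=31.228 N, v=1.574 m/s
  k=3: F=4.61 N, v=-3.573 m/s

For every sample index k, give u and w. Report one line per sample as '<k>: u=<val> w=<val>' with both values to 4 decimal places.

k=0: b·v=27.6×3.305=91.2180; √(2b)=7.4297; u=(91.2180+(-5.757))/7.4297=11.5027, w=(91.2180−(-5.757))/7.4297=13.0524
k=1: b·v=27.6×(-0.299)=-8.2524; √(2b)=7.4297; u=(-8.2524+(-8.62))/7.4297=-2.2709, w=(-8.2524−(-8.62))/7.4297=0.0495
k=2: b·v=27.6×1.574=43.4424; √(2b)=7.4297; u=(43.4424+31.228)/7.4297=10.0503, w=(43.4424−31.228)/7.4297=1.6440
k=3: b·v=27.6×(-3.573)=-98.6148; √(2b)=7.4297; u=(-98.6148+4.61)/7.4297=-12.6526, w=(-98.6148−4.61)/7.4297=-13.8936

0: u=11.5027 w=13.0524
1: u=-2.2709 w=0.0495
2: u=10.0503 w=1.6440
3: u=-12.6526 w=-13.8936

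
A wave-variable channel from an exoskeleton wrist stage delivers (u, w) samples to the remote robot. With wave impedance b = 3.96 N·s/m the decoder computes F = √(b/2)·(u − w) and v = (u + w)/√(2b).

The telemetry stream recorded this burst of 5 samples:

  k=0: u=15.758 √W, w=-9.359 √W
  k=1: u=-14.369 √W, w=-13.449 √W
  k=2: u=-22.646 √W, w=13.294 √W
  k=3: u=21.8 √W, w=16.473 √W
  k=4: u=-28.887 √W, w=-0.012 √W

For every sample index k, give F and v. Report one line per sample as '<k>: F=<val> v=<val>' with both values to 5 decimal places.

k=0: u−w=25.11700, u+w=6.39900; √(b/2)=1.40712, √(2b)=2.81425; F=1.40712×25.117=35.34275, v=6.39900/2.81425=2.27379
k=1: u−w=-0.92000, u+w=-27.81800; √(b/2)=1.40712, √(2b)=2.81425; F=1.40712×(-0.92)=-1.29455, v=-27.81800/2.81425=-9.88470
k=2: u−w=-35.94000, u+w=-9.35200; √(b/2)=1.40712, √(2b)=2.81425; F=1.40712×(-35.94)=-50.57206, v=-9.35200/2.81425=-3.32309
k=3: u−w=5.32700, u+w=38.27300; √(b/2)=1.40712, √(2b)=2.81425; F=1.40712×5.327=7.49575, v=38.27300/2.81425=13.59972
k=4: u−w=-28.87500, u+w=-28.89900; √(b/2)=1.40712, √(2b)=2.81425; F=1.40712×(-28.875)=-40.63073, v=-28.89900/2.81425=-10.26881

0: F=35.34275 v=2.27379
1: F=-1.29455 v=-9.88470
2: F=-50.57206 v=-3.32309
3: F=7.49575 v=13.59972
4: F=-40.63073 v=-10.26881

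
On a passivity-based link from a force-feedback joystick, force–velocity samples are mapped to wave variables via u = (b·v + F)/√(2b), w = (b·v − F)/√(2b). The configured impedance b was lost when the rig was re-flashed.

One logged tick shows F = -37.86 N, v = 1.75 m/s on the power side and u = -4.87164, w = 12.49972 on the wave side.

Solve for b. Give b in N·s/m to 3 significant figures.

b = 9.5 N·s/m

u + w = 7.6281;  u + w = √(2b)·v, so √(2b) = 7.6281/1.75 = 4.3589.
b = (√(2b))²/2 = 19.0000/2 = 9.5000.
(Check via u − w = 2F/√(2b): u − w = -17.3714, 2F/√(2b) = -17.3713.)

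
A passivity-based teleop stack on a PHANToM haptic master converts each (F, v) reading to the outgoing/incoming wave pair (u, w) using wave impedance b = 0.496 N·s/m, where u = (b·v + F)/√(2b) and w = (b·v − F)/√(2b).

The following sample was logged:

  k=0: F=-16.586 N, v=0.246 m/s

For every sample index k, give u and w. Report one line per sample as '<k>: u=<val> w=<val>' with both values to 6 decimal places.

k=0: b·v=0.496×0.246=0.122016; √(2b)=0.995992; u=(0.122016+(-16.586))/0.995992=-16.530238, w=(0.122016−(-16.586))/0.995992=16.775252

0: u=-16.530238 w=16.775252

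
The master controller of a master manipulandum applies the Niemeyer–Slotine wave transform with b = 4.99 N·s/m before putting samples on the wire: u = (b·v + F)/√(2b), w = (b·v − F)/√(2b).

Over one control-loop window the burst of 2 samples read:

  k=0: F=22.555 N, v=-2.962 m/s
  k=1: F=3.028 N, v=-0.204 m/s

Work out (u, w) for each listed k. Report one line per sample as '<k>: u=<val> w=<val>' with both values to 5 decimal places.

k=0: b·v=4.99×(-2.962)=-14.78038; √(2b)=3.15911; u=(-14.78038+22.555)/3.15911=2.46101, w=(-14.78038−22.555)/3.15911=-11.81831
k=1: b·v=4.99×(-0.204)=-1.01796; √(2b)=3.15911; u=(-1.01796+3.028)/3.15911=0.63627, w=(-1.01796−3.028)/3.15911=-1.28073

0: u=2.46101 w=-11.81831
1: u=0.63627 w=-1.28073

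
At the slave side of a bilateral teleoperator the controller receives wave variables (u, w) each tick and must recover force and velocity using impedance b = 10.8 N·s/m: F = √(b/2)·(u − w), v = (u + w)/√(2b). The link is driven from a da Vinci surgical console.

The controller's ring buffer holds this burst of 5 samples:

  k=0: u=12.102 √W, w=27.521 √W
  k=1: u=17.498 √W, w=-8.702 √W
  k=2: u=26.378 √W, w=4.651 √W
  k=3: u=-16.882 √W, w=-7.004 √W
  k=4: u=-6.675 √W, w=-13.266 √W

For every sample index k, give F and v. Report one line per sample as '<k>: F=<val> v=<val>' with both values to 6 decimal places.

0: F=-35.830518 v=8.525512
1: F=60.883298 v=1.892598
2: F=50.488985 v=6.676378
3: F=-22.954398 v=-5.139449
4: F=15.316100 v=-4.290620

k=0: u−w=-15.419000, u+w=39.623000; √(b/2)=2.323790, √(2b)=4.647580; F=2.323790×(-15.419)=-35.830518, v=39.623000/4.647580=8.525512
k=1: u−w=26.200000, u+w=8.796000; √(b/2)=2.323790, √(2b)=4.647580; F=2.323790×26.2=60.883298, v=8.796000/4.647580=1.892598
k=2: u−w=21.727000, u+w=31.029000; √(b/2)=2.323790, √(2b)=4.647580; F=2.323790×21.727=50.488985, v=31.029000/4.647580=6.676378
k=3: u−w=-9.878000, u+w=-23.886000; √(b/2)=2.323790, √(2b)=4.647580; F=2.323790×(-9.878)=-22.954398, v=-23.886000/4.647580=-5.139449
k=4: u−w=6.591000, u+w=-19.941000; √(b/2)=2.323790, √(2b)=4.647580; F=2.323790×6.591=15.316100, v=-19.941000/4.647580=-4.290620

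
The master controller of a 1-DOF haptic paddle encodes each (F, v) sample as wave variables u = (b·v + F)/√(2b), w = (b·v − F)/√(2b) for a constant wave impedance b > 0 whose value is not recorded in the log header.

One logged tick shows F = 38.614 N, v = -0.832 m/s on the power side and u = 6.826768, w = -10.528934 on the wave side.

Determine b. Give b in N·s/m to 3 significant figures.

u + w = -3.702166;  u + w = √(2b)·v, so √(2b) = -3.702166/(-0.832) = 4.449719.
b = (√(2b))²/2 = 19.799997/2 = 9.899998.
(Check via u − w = 2F/√(2b): u − w = 17.355702, 2F/√(2b) = 17.355704.)

b = 9.9 N·s/m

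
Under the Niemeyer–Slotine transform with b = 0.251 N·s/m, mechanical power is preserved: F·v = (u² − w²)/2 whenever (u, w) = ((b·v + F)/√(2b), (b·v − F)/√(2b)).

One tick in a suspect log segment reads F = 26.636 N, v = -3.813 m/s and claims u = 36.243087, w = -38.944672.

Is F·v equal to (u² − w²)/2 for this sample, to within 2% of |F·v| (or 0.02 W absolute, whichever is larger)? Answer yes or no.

F·v = 26.636×(-3.813) = -101.563068 W.
(u² − w²)/2 = (1313.561355 − 1516.687477)/2 = -101.563061 W.
|Δ| = 0.000007;  2% of max(1, |F·v|) = 2.031261.

yes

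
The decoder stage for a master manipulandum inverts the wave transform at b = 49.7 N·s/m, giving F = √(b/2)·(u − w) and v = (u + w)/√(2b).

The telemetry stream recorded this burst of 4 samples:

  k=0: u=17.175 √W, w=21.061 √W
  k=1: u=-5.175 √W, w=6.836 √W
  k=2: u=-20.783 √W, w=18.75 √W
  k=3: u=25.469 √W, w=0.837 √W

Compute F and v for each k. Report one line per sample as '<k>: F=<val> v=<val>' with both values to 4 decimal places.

k=0: u−w=-3.8860, u+w=38.2360; √(b/2)=4.9850, √(2b)=9.9700; F=4.9850×(-3.886)=-19.3716, v=38.2360/9.9700=3.8351
k=1: u−w=-12.0110, u+w=1.6610; √(b/2)=4.9850, √(2b)=9.9700; F=4.9850×(-12.011)=-59.8746, v=1.6610/9.9700=0.1666
k=2: u−w=-39.5330, u+w=-2.0330; √(b/2)=4.9850, √(2b)=9.9700; F=4.9850×(-39.533)=-197.0711, v=-2.0330/9.9700=-0.2039
k=3: u−w=24.6320, u+w=26.3060; √(b/2)=4.9850, √(2b)=9.9700; F=4.9850×24.632=122.7900, v=26.3060/9.9700=2.6385

0: F=-19.3716 v=3.8351
1: F=-59.8746 v=0.1666
2: F=-197.0711 v=-0.2039
3: F=122.7900 v=2.6385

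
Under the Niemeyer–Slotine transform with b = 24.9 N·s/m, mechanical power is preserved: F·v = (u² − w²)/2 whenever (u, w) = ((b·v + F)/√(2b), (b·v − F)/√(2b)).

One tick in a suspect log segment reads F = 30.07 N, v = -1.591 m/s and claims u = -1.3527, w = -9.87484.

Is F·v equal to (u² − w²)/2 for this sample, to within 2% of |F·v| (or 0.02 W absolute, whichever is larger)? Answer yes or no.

F·v = 30.07×(-1.591) = -47.84137 W.
(u² − w²)/2 = (1.82980 − 97.51247)/2 = -47.84133 W.
|Δ| = 0.00004;  2% of max(1, |F·v|) = 0.95683.

yes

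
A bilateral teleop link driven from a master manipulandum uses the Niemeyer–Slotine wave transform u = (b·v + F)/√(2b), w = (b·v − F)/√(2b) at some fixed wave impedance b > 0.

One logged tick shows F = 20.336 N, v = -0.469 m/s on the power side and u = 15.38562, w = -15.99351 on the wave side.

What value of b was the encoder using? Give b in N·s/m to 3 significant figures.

u + w = -0.60789;  u + w = √(2b)·v, so √(2b) = -0.60789/(-0.469) = 1.29614.
b = (√(2b))²/2 = 1.67998/2 = 0.83999.
(Check via u − w = 2F/√(2b): u − w = 31.37913, 2F/√(2b) = 31.37931.)

b = 0.84 N·s/m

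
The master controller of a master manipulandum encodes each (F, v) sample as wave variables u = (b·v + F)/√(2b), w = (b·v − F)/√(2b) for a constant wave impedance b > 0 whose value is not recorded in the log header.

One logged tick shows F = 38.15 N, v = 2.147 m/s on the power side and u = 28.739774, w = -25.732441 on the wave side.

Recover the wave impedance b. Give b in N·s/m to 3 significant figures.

b = 0.981 N·s/m

u + w = 3.007333;  u + w = √(2b)·v, so √(2b) = 3.007333/2.147 = 1.400714.
b = (√(2b))²/2 = 1.962000/2 = 0.981000.
(Check via u − w = 2F/√(2b): u − w = 54.472215, 2F/√(2b) = 54.472218.)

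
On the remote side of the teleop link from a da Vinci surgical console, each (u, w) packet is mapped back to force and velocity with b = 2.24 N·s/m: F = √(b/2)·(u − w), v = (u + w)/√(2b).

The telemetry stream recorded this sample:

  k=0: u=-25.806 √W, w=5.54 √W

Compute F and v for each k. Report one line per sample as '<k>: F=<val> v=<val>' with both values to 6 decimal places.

k=0: u−w=-31.346000, u+w=-20.266000; √(b/2)=1.058301, √(2b)=2.116601; F=1.058301×(-31.346)=-33.173488, v=-20.266000/2.116601=-9.574785

0: F=-33.173488 v=-9.574785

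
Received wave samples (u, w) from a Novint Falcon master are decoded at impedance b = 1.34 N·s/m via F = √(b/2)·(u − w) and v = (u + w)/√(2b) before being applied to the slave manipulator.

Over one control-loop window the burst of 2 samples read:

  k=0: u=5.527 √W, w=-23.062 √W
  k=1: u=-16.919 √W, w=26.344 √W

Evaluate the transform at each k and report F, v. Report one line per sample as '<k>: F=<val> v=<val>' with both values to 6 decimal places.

k=0: u−w=28.589000, u+w=-17.535000; √(b/2)=0.818535, √(2b)=1.637071; F=0.818535×28.589=23.401105, v=-17.535000/1.637071=-10.711206
k=1: u−w=-43.263000, u+w=9.425000; √(b/2)=0.818535, √(2b)=1.637071; F=0.818535×(-43.263)=-35.412292, v=9.425000/1.637071=5.757235

0: F=23.401105 v=-10.711206
1: F=-35.412292 v=5.757235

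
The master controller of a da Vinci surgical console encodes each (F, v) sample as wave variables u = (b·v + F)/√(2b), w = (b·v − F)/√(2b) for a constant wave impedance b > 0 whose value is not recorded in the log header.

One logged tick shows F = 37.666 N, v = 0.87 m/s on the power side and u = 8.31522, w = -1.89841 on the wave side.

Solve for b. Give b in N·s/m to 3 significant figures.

u + w = 6.41681;  u + w = √(2b)·v, so √(2b) = 6.41681/0.87 = 7.37564.
b = (√(2b))²/2 = 54.40012/2 = 27.20006.
(Check via u − w = 2F/√(2b): u − w = 10.21363, 2F/√(2b) = 10.21362.)

b = 27.2 N·s/m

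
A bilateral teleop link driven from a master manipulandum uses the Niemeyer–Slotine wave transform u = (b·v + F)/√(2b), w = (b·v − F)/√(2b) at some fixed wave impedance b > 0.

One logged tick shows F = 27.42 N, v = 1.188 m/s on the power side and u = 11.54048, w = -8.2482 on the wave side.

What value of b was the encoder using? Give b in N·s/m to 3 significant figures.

u + w = 3.29228;  u + w = √(2b)·v, so √(2b) = 3.29228/1.188 = 2.77128.
b = (√(2b))²/2 = 7.67999/2 = 3.83999.
(Check via u − w = 2F/√(2b): u − w = 19.78868, 2F/√(2b) = 19.78869.)

b = 3.84 N·s/m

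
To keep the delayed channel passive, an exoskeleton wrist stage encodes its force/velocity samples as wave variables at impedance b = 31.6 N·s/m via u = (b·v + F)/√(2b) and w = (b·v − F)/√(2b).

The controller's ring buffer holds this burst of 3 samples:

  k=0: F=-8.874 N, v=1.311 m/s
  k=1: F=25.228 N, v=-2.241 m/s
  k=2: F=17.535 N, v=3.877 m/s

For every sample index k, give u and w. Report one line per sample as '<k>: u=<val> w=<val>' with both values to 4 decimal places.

0: u=4.0949 w=6.3274
1: u=-5.7344 w=-12.0812
2: u=17.6165 w=13.2051

k=0: b·v=31.6×1.311=41.4276; √(2b)=7.9498; u=(41.4276+(-8.874))/7.9498=4.0949, w=(41.4276−(-8.874))/7.9498=6.3274
k=1: b·v=31.6×(-2.241)=-70.8156; √(2b)=7.9498; u=(-70.8156+25.228)/7.9498=-5.7344, w=(-70.8156−25.228)/7.9498=-12.0812
k=2: b·v=31.6×3.877=122.5132; √(2b)=7.9498; u=(122.5132+17.535)/7.9498=17.6165, w=(122.5132−17.535)/7.9498=13.2051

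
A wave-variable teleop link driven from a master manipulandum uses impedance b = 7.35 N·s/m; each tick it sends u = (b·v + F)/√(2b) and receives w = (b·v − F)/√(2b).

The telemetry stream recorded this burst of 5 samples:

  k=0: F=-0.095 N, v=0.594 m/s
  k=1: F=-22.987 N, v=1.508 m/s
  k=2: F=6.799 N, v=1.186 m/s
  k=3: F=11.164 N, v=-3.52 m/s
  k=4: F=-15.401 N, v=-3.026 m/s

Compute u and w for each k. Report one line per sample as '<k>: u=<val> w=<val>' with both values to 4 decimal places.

k=0: b·v=7.35×0.594=4.3659; √(2b)=3.8341; u=(4.3659+(-0.095))/3.8341=1.1139, w=(4.3659−(-0.095))/3.8341=1.1635
k=1: b·v=7.35×1.508=11.0838; √(2b)=3.8341; u=(11.0838+(-22.987))/3.8341=-3.1046, w=(11.0838−(-22.987))/3.8341=8.8864
k=2: b·v=7.35×1.186=8.7171; √(2b)=3.8341; u=(8.7171+6.799)/3.8341=4.0469, w=(8.7171−6.799)/3.8341=0.5003
k=3: b·v=7.35×(-3.52)=-25.8720; √(2b)=3.8341; u=(-25.8720+11.164)/3.8341=-3.8361, w=(-25.8720−11.164)/3.8341=-9.6597
k=4: b·v=7.35×(-3.026)=-22.2411; √(2b)=3.8341; u=(-22.2411+(-15.401))/3.8341=-9.8178, w=(-22.2411−(-15.401))/3.8341=-1.7840

0: u=1.1139 w=1.1635
1: u=-3.1046 w=8.8864
2: u=4.0469 w=0.5003
3: u=-3.8361 w=-9.6597
4: u=-9.8178 w=-1.7840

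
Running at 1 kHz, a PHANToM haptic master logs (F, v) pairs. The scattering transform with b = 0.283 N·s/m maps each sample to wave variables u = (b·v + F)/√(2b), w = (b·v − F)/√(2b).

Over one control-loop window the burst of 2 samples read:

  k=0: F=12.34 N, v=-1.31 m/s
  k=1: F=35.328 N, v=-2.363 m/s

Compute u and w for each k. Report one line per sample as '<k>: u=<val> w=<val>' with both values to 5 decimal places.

0: u=15.90961 w=-16.89516
1: u=46.06926 w=-47.84701

k=0: b·v=0.283×(-1.31)=-0.37073; √(2b)=0.75233; u=(-0.37073+12.34)/0.75233=15.90961, w=(-0.37073−12.34)/0.75233=-16.89516
k=1: b·v=0.283×(-2.363)=-0.66873; √(2b)=0.75233; u=(-0.66873+35.328)/0.75233=46.06926, w=(-0.66873−35.328)/0.75233=-47.84701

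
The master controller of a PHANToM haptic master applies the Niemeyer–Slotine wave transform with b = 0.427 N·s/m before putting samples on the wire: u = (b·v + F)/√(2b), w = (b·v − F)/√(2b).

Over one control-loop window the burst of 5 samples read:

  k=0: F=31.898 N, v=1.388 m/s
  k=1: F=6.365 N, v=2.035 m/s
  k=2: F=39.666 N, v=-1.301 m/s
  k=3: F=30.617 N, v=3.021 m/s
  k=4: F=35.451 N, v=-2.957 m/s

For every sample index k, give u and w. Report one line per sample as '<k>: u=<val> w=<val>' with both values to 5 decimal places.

k=0: b·v=0.427×1.388=0.59268; √(2b)=0.92412; u=(0.59268+31.898)/0.92412=35.15846, w=(0.59268−31.898)/0.92412=-33.87578
k=1: b·v=0.427×2.035=0.86895; √(2b)=0.92412; u=(0.86895+6.365)/0.92412=7.82792, w=(0.86895−6.365)/0.92412=-5.94733
k=2: b·v=0.427×(-1.301)=-0.55553; √(2b)=0.92412; u=(-0.55553+39.666)/0.92412=42.32180, w=(-0.55553−39.666)/0.92412=-43.52408
k=3: b·v=0.427×3.021=1.28997; √(2b)=0.92412; u=(1.28997+30.617)/0.92412=34.52682, w=(1.28997−30.617)/0.92412=-31.73505
k=4: b·v=0.427×(-2.957)=-1.26264; √(2b)=0.92412; u=(-1.26264+35.451)/0.92412=36.99554, w=(-1.26264−35.451)/0.92412=-39.72816

0: u=35.15846 w=-33.87578
1: u=7.82792 w=-5.94733
2: u=42.32180 w=-43.52408
3: u=34.52682 w=-31.73505
4: u=36.99554 w=-39.72816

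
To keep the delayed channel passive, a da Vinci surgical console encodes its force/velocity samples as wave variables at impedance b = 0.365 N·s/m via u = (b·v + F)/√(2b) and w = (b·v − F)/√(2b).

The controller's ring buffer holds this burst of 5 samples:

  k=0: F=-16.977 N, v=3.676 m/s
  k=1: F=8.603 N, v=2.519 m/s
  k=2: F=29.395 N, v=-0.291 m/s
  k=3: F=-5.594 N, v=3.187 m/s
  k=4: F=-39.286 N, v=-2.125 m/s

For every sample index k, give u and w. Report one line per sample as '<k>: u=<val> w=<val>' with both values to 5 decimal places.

k=0: b·v=0.365×3.676=1.34174; √(2b)=0.85440; u=(1.34174+(-16.977))/0.85440=-18.29969, w=(1.34174−(-16.977))/0.85440=21.44046
k=1: b·v=0.365×2.519=0.91944; √(2b)=0.85440; u=(0.91944+8.603)/0.85440=11.14517, w=(0.91944−8.603)/0.85440=-8.99293
k=2: b·v=0.365×(-0.291)=-0.10621; √(2b)=0.85440; u=(-0.10621+29.395)/0.85440=34.27993, w=(-0.10621−29.395)/0.85440=-34.52856
k=3: b·v=0.365×3.187=1.16325; √(2b)=0.85440; u=(1.16325+(-5.594))/0.85440=-5.18579, w=(1.16325−(-5.594))/0.85440=7.90877
k=4: b·v=0.365×(-2.125)=-0.77563; √(2b)=0.85440; u=(-0.77563+(-39.286))/0.85440=-46.88859, w=(-0.77563−(-39.286))/0.85440=45.07298

0: u=-18.29969 w=21.44046
1: u=11.14517 w=-8.99293
2: u=34.27993 w=-34.52856
3: u=-5.18579 w=7.90877
4: u=-46.88859 w=45.07298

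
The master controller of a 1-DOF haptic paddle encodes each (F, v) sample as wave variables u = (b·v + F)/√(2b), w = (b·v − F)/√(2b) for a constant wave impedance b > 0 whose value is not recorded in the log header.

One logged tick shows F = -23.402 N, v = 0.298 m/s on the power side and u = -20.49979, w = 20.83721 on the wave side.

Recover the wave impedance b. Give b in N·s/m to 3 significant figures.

u + w = 0.33742;  u + w = √(2b)·v, so √(2b) = 0.33742/0.298 = 1.13228.
b = (√(2b))²/2 = 1.28206/2 = 0.64103.
(Check via u − w = 2F/√(2b): u − w = -41.33700, 2F/√(2b) = -41.33600.)

b = 0.641 N·s/m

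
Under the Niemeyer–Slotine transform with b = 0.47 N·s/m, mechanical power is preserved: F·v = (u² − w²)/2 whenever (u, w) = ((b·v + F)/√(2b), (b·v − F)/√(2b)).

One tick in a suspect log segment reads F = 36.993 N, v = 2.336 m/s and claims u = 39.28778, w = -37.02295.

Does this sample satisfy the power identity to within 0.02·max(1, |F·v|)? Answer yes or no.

yes

F·v = 36.993×2.336 = 86.41565 W.
(u² − w²)/2 = (1543.52966 − 1370.69883)/2 = 86.41542 W.
|Δ| = 0.00023;  2% of max(1, |F·v|) = 1.72831.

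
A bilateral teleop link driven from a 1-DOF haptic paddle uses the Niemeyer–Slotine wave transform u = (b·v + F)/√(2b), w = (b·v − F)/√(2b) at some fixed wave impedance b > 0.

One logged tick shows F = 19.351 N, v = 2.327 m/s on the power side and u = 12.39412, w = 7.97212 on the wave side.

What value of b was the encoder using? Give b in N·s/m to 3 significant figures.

b = 38.3 N·s/m

u + w = 20.36624;  u + w = √(2b)·v, so √(2b) = 20.36624/2.327 = 8.75214.
b = (√(2b))²/2 = 76.60003/2 = 38.30002.
(Check via u − w = 2F/√(2b): u − w = 4.42200, 2F/√(2b) = 4.42200.)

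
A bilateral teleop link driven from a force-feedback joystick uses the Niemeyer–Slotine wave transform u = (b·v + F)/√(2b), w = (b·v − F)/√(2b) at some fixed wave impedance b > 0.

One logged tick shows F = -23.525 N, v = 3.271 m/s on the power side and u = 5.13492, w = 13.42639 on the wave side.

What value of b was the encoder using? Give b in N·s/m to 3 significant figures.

b = 16.1 N·s/m

u + w = 18.56131;  u + w = √(2b)·v, so √(2b) = 18.56131/3.271 = 5.67451.
b = (√(2b))²/2 = 32.20002/2 = 16.10001.
(Check via u − w = 2F/√(2b): u − w = -8.29147, 2F/√(2b) = -8.29147.)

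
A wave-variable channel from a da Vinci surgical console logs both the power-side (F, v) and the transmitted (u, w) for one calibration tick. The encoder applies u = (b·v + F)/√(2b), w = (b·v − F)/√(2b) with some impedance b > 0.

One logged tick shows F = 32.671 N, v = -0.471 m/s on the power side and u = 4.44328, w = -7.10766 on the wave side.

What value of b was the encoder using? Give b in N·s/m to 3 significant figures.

b = 16 N·s/m

u + w = -2.66438;  u + w = √(2b)·v, so √(2b) = -2.66438/(-0.471) = 5.65686.
b = (√(2b))²/2 = 32.00004/2 = 16.00002.
(Check via u − w = 2F/√(2b): u − w = 11.55094, 2F/√(2b) = 11.55094.)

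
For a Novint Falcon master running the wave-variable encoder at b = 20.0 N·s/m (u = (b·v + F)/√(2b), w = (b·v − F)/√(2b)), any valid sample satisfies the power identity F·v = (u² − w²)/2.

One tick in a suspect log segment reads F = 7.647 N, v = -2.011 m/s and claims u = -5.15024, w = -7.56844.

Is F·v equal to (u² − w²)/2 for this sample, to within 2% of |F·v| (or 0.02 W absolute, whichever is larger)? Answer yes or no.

yes

F·v = 7.647×(-2.011) = -15.3781 W.
(u² − w²)/2 = (26.5250 − 57.2813)/2 = -15.3782 W.
|Δ| = 0.0000;  2% of max(1, |F·v|) = 0.3076.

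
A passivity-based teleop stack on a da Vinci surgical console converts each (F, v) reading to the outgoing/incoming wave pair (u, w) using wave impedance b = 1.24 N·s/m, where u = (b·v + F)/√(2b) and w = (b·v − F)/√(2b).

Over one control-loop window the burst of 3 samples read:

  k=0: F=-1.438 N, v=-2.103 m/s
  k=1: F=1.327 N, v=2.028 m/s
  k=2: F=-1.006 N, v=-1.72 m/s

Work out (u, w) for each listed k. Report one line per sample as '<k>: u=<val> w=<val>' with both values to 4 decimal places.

k=0: b·v=1.24×(-2.103)=-2.6077; √(2b)=1.5748; u=(-2.6077+(-1.438))/1.5748=-2.5690, w=(-2.6077−(-1.438))/1.5748=-0.7428
k=1: b·v=1.24×2.028=2.5147; √(2b)=1.5748; u=(2.5147+1.327)/1.5748=2.4395, w=(2.5147−1.327)/1.5748=0.7542
k=2: b·v=1.24×(-1.72)=-2.1328; √(2b)=1.5748; u=(-2.1328+(-1.006))/1.5748=-1.9931, w=(-2.1328−(-1.006))/1.5748=-0.7155

0: u=-2.5690 w=-0.7428
1: u=2.4395 w=0.7542
2: u=-1.9931 w=-0.7155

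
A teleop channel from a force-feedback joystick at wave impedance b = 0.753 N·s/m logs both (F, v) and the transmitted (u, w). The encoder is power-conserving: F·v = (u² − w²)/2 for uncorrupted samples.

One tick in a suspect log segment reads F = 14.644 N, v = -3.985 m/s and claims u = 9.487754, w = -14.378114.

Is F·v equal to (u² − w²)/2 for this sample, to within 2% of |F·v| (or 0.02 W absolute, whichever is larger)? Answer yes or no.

yes

F·v = 14.644×(-3.985) = -58.356340 W.
(u² − w²)/2 = (90.017476 − 206.730162)/2 = -58.356343 W.
|Δ| = 0.000003;  2% of max(1, |F·v|) = 1.167127.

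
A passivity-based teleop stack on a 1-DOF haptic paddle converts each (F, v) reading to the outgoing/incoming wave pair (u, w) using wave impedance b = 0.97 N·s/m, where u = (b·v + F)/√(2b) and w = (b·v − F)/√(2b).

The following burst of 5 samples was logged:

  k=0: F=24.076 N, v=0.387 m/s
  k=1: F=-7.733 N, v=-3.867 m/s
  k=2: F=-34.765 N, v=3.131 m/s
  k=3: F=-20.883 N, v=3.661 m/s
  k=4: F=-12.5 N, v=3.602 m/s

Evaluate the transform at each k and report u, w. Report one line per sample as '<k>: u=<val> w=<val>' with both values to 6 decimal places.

0: u=17.555075 w=-17.016046
1: u=-8.245024 w=2.858917
2: u=-22.779326 w=27.140305
3: u=-12.443529 w=17.542712
4: u=-6.465974 w=11.482980

k=0: b·v=0.97×0.387=0.375390; √(2b)=1.392839; u=(0.375390+24.076)/1.392839=17.555075, w=(0.375390−24.076)/1.392839=-17.016046
k=1: b·v=0.97×(-3.867)=-3.750990; √(2b)=1.392839; u=(-3.750990+(-7.733))/1.392839=-8.245024, w=(-3.750990−(-7.733))/1.392839=2.858917
k=2: b·v=0.97×3.131=3.037070; √(2b)=1.392839; u=(3.037070+(-34.765))/1.392839=-22.779326, w=(3.037070−(-34.765))/1.392839=27.140305
k=3: b·v=0.97×3.661=3.551170; √(2b)=1.392839; u=(3.551170+(-20.883))/1.392839=-12.443529, w=(3.551170−(-20.883))/1.392839=17.542712
k=4: b·v=0.97×3.602=3.493940; √(2b)=1.392839; u=(3.493940+(-12.5))/1.392839=-6.465974, w=(3.493940−(-12.5))/1.392839=11.482980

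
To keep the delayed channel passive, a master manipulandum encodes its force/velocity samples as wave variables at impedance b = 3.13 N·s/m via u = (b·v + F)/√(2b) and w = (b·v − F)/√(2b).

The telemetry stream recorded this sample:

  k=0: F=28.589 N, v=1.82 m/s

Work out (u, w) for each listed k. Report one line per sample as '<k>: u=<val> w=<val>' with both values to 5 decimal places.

k=0: b·v=3.13×1.82=5.69660; √(2b)=2.50200; u=(5.69660+28.589)/2.50200=13.70328, w=(5.69660−28.589)/2.50200=-9.14964

0: u=13.70328 w=-9.14964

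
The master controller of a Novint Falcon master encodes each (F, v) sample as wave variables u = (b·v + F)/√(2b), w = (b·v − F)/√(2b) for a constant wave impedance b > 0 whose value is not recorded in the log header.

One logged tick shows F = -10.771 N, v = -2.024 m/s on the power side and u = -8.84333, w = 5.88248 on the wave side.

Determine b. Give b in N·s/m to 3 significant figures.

b = 1.07 N·s/m

u + w = -2.96085;  u + w = √(2b)·v, so √(2b) = -2.96085/(-2.024) = 1.46287.
b = (√(2b))²/2 = 2.13999/2 = 1.07000.
(Check via u − w = 2F/√(2b): u − w = -14.72581, 2F/√(2b) = -14.72584.)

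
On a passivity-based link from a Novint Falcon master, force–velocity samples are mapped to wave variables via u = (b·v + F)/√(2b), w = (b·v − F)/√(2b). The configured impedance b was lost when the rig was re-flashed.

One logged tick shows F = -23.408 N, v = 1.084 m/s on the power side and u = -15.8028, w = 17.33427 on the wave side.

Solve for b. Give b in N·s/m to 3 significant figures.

b = 0.998 N·s/m

u + w = 1.53147;  u + w = √(2b)·v, so √(2b) = 1.53147/1.084 = 1.41280.
b = (√(2b))²/2 = 1.99599/2 = 0.99800.
(Check via u − w = 2F/√(2b): u − w = -33.13707, 2F/√(2b) = -33.13715.)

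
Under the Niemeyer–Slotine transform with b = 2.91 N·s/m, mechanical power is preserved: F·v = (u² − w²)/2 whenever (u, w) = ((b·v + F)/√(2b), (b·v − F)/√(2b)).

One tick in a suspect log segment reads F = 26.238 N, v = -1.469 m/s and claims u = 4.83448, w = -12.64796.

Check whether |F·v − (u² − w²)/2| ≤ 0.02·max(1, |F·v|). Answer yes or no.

no

F·v = 26.238×(-1.469) = -38.5436 W.
(u² − w²)/2 = (23.3722 − 159.9709)/2 = -68.2993 W.
|Δ| = 29.7557;  2% of max(1, |F·v|) = 0.7709.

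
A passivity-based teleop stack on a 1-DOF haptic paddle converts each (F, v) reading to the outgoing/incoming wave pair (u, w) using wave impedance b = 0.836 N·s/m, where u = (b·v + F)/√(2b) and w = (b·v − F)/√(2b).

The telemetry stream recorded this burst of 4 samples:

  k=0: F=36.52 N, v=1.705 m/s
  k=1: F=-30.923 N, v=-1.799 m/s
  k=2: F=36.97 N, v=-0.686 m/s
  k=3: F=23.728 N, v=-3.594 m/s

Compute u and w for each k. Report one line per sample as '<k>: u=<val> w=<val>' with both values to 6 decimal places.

k=0: b·v=0.836×1.705=1.425380; √(2b)=1.293058; u=(1.425380+36.52)/1.293058=29.345450, w=(1.425380−36.52)/1.293058=-27.140785
k=1: b·v=0.836×(-1.799)=-1.503964; √(2b)=1.293058; u=(-1.503964+(-30.923))/1.293058=-25.077726, w=(-1.503964−(-30.923))/1.293058=22.751514
k=2: b·v=0.836×(-0.686)=-0.573496; √(2b)=1.293058; u=(-0.573496+36.97)/1.293058=28.147611, w=(-0.573496−36.97)/1.293058=-29.034649
k=3: b·v=0.836×(-3.594)=-3.004584; √(2b)=1.293058; u=(-3.004584+23.728)/1.293058=16.026667, w=(-3.004584−23.728)/1.293058=-20.673919

0: u=29.345450 w=-27.140785
1: u=-25.077726 w=22.751514
2: u=28.147611 w=-29.034649
3: u=16.026667 w=-20.673919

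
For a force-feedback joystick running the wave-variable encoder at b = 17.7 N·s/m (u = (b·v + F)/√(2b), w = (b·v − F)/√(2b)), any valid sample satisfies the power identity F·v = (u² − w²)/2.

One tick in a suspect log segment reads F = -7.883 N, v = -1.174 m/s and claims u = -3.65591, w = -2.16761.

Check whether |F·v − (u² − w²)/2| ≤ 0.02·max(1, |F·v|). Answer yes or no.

no

F·v = (-7.883)×(-1.174) = 9.25464 W.
(u² − w²)/2 = (13.36568 − 4.69853)/2 = 4.33357 W.
|Δ| = 4.92107;  2% of max(1, |F·v|) = 0.18509.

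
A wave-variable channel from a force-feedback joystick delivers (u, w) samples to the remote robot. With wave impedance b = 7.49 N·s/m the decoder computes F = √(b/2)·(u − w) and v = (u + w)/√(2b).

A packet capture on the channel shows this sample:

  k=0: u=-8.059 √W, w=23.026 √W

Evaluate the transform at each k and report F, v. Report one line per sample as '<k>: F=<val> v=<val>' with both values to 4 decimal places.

k=0: u−w=-31.0850, u+w=14.9670; √(b/2)=1.9352, √(2b)=3.8704; F=1.9352×(-31.085)=-60.1557, v=14.9670/3.8704=3.8670

0: F=-60.1557 v=3.8670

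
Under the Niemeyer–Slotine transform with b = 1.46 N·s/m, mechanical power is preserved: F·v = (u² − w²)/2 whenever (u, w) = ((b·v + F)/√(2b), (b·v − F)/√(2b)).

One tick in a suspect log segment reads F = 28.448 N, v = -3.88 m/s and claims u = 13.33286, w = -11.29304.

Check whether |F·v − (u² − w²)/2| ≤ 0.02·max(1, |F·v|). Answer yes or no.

no

F·v = 28.448×(-3.88) = -110.3782 W.
(u² − w²)/2 = (177.7652 − 127.5328)/2 = 25.1162 W.
|Δ| = 135.4944;  2% of max(1, |F·v|) = 2.2076.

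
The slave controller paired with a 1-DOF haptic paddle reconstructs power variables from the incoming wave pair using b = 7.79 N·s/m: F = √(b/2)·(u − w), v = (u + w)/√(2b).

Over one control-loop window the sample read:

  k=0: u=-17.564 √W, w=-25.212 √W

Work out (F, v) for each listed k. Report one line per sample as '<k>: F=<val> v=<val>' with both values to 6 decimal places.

k=0: u−w=7.648000, u+w=-42.776000; √(b/2)=1.973575, √(2b)=3.947151; F=1.973575×7.648=15.093905, v=-42.776000/3.947151=-10.837184

0: F=15.093905 v=-10.837184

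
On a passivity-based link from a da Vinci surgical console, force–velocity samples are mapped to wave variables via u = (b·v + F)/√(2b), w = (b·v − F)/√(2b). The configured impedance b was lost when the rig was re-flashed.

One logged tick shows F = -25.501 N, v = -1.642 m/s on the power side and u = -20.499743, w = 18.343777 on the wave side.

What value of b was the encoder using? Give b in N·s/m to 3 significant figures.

u + w = -2.155966;  u + w = √(2b)·v, so √(2b) = -2.155966/(-1.642) = 1.313012.
b = (√(2b))²/2 = 1.724001/2 = 0.862000.
(Check via u − w = 2F/√(2b): u − w = -38.843520, 2F/√(2b) = -38.843509.)

b = 0.862 N·s/m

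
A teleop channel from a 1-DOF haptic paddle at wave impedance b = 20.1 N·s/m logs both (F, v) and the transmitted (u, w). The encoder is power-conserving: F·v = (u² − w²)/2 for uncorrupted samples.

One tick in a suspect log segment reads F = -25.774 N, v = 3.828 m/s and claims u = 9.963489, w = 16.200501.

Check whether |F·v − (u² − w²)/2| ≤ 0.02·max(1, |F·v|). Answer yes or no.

F·v = (-25.774)×3.828 = -98.662872 W.
(u² − w²)/2 = (99.271113 − 262.456233)/2 = -81.592560 W.
|Δ| = 17.070312;  2% of max(1, |F·v|) = 1.973257.

no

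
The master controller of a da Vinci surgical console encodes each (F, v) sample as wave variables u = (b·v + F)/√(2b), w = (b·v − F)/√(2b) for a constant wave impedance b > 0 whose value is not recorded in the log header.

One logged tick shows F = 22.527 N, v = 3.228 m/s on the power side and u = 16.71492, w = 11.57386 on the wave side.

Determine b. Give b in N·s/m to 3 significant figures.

u + w = 28.2888;  u + w = √(2b)·v, so √(2b) = 28.2888/3.228 = 8.7636.
b = (√(2b))²/2 = 76.8000/2 = 38.4000.
(Check via u − w = 2F/√(2b): u − w = 5.1411, 2F/√(2b) = 5.1411.)

b = 38.4 N·s/m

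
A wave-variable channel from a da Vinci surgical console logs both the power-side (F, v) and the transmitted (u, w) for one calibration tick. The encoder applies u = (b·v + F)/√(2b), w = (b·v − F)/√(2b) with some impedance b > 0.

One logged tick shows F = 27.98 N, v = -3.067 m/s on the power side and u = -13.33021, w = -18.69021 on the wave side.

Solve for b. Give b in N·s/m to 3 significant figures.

b = 54.5 N·s/m

u + w = -32.0204;  u + w = √(2b)·v, so √(2b) = -32.0204/(-3.067) = 10.4403.
b = (√(2b))²/2 = 109.0000/2 = 54.5000.
(Check via u − w = 2F/√(2b): u − w = 5.3600, 2F/√(2b) = 5.3600.)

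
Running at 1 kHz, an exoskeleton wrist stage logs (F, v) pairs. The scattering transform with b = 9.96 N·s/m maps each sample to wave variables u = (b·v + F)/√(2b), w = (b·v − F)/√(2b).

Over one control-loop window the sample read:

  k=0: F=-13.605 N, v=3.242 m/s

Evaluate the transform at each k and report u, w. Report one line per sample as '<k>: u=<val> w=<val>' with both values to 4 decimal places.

0: u=4.1865 w=10.2831

k=0: b·v=9.96×3.242=32.2903; √(2b)=4.4632; u=(32.2903+(-13.605))/4.4632=4.1865, w=(32.2903−(-13.605))/4.4632=10.2831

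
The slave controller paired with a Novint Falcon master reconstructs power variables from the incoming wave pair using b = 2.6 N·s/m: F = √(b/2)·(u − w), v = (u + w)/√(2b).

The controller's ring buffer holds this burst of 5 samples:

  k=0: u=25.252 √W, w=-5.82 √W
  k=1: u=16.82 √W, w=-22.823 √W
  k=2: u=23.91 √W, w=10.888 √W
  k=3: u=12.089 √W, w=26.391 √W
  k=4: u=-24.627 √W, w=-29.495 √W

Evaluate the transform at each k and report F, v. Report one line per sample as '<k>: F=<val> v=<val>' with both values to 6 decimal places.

k=0: u−w=31.072000, u+w=19.432000; √(b/2)=1.140175, √(2b)=2.280351; F=1.140175×31.072=35.427531, v=19.432000/2.280351=8.521496
k=1: u−w=39.643000, u+w=-6.003000; √(b/2)=1.140175, √(2b)=2.280351; F=1.140175×39.643=45.199974, v=-6.003000/2.280351=-2.632490
k=2: u−w=13.022000, u+w=34.798000; √(b/2)=1.140175, √(2b)=2.280351; F=1.140175×13.022=14.847364, v=34.798000/2.280351=15.259932
k=3: u−w=-14.302000, u+w=38.480000; √(b/2)=1.140175, √(2b)=2.280351; F=1.140175×(-14.302)=-16.306789, v=38.480000/2.280351=16.874596
k=4: u−w=4.868000, u+w=-54.122000; √(b/2)=1.140175, √(2b)=2.280351; F=1.140175×4.868=5.550374, v=-54.122000/2.280351=-23.734067

0: F=35.427531 v=8.521496
1: F=45.199974 v=-2.632490
2: F=14.847364 v=15.259932
3: F=-16.306789 v=16.874596
4: F=5.550374 v=-23.734067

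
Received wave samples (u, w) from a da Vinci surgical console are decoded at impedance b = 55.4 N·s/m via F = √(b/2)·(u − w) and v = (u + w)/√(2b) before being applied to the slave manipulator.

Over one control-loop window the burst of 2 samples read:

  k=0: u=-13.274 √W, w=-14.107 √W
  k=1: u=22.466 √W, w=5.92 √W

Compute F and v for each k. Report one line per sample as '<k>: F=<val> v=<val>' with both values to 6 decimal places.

0: F=4.384145 v=-2.601234
1: F=87.082904 v=2.696710

k=0: u−w=0.833000, u+w=-27.381000; √(b/2)=5.263079, √(2b)=10.526158; F=5.263079×0.833=4.384145, v=-27.381000/10.526158=-2.601234
k=1: u−w=16.546000, u+w=28.386000; √(b/2)=5.263079, √(2b)=10.526158; F=5.263079×16.546=87.082904, v=28.386000/10.526158=2.696710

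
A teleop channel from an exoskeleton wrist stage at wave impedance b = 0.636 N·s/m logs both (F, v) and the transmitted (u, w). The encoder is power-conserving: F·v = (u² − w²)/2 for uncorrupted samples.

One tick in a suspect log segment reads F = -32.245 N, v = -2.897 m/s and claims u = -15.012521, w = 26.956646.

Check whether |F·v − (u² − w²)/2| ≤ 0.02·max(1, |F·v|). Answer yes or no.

no

F·v = (-32.245)×(-2.897) = 93.413765 W.
(u² − w²)/2 = (225.375787 − 726.660764)/2 = -250.642488 W.
|Δ| = 344.056253;  2% of max(1, |F·v|) = 1.868275.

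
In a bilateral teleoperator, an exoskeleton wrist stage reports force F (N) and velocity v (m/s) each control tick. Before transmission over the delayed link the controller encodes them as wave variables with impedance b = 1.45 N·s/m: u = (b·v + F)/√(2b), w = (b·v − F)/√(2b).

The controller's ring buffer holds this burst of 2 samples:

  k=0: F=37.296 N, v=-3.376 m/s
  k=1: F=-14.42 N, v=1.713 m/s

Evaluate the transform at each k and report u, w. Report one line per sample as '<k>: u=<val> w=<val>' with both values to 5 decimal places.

k=0: b·v=1.45×(-3.376)=-4.89520; √(2b)=1.70294; u=(-4.89520+37.296)/1.70294=19.02640, w=(-4.89520−37.296)/1.70294=-24.77553
k=1: b·v=1.45×1.713=2.48385; √(2b)=1.70294; u=(2.48385+(-14.42))/1.70294=-7.00915, w=(2.48385−(-14.42))/1.70294=9.92628

0: u=19.02640 w=-24.77553
1: u=-7.00915 w=9.92628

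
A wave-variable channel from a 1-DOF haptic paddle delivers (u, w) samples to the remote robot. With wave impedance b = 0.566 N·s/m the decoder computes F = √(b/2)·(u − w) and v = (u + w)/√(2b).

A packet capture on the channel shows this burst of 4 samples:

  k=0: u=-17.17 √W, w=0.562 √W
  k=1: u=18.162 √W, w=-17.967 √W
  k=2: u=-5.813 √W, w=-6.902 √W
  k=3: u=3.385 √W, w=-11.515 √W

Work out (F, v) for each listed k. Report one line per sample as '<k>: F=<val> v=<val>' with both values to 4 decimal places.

k=0: u−w=-17.7320, u+w=-16.6080; √(b/2)=0.5320, √(2b)=1.0640; F=0.5320×(-17.732)=-9.4330, v=-16.6080/1.0640=-15.6097
k=1: u−w=36.1290, u+w=0.1950; √(b/2)=0.5320, √(2b)=1.0640; F=0.5320×36.129=19.2198, v=0.1950/1.0640=0.1833
k=2: u−w=1.0890, u+w=-12.7150; √(b/2)=0.5320, √(2b)=1.0640; F=0.5320×1.089=0.5793, v=-12.7150/1.0640=-11.9507
k=3: u−w=14.9000, u+w=-8.1300; √(b/2)=0.5320, √(2b)=1.0640; F=0.5320×14.9=7.9265, v=-8.1300/1.0640=-7.6413

0: F=-9.4330 v=-15.6097
1: F=19.2198 v=0.1833
2: F=0.5793 v=-11.9507
3: F=7.9265 v=-7.6413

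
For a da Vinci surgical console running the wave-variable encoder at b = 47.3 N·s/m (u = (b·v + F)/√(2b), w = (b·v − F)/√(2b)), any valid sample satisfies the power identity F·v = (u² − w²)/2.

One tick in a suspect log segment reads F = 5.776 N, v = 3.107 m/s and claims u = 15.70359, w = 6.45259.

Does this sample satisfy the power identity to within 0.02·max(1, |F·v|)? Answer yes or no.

no

F·v = 5.776×3.107 = 17.9460 W.
(u² − w²)/2 = (246.6027 − 41.6359)/2 = 102.4834 W.
|Δ| = 84.5374;  2% of max(1, |F·v|) = 0.3589.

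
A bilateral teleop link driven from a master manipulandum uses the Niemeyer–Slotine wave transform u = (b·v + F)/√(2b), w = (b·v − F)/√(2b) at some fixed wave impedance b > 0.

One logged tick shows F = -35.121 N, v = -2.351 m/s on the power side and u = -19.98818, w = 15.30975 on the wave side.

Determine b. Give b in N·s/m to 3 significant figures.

b = 1.98 N·s/m

u + w = -4.67843;  u + w = √(2b)·v, so √(2b) = -4.67843/(-2.351) = 1.98997.
b = (√(2b))²/2 = 3.96000/2 = 1.98000.
(Check via u − w = 2F/√(2b): u − w = -35.29793, 2F/√(2b) = -35.29794.)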